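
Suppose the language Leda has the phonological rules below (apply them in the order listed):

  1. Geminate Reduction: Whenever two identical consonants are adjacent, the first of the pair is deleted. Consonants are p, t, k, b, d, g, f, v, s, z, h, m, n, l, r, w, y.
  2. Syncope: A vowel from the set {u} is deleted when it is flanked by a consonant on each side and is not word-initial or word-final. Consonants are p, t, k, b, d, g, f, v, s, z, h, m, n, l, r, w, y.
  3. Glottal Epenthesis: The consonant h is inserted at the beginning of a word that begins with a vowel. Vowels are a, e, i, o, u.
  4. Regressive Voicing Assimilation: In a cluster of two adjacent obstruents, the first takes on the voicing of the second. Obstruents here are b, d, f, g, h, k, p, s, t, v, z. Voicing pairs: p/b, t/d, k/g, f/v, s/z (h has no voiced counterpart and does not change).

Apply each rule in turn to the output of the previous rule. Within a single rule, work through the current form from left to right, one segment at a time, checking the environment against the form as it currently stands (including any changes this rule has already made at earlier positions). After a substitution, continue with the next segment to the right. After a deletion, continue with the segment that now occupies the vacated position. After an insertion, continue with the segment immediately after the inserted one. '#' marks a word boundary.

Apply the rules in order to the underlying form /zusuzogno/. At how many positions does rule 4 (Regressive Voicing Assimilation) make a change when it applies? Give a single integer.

1 Geminate Reduction: no change — [zusuzogno]
2 Syncope: [zusuzogno] → [zszogno]
3 Glottal Epenthesis: no change — [zszogno]
4 Regressive Voicing Assimilation: [zszogno] → [szzogno]
Rule 4 changed 2 position(s).

2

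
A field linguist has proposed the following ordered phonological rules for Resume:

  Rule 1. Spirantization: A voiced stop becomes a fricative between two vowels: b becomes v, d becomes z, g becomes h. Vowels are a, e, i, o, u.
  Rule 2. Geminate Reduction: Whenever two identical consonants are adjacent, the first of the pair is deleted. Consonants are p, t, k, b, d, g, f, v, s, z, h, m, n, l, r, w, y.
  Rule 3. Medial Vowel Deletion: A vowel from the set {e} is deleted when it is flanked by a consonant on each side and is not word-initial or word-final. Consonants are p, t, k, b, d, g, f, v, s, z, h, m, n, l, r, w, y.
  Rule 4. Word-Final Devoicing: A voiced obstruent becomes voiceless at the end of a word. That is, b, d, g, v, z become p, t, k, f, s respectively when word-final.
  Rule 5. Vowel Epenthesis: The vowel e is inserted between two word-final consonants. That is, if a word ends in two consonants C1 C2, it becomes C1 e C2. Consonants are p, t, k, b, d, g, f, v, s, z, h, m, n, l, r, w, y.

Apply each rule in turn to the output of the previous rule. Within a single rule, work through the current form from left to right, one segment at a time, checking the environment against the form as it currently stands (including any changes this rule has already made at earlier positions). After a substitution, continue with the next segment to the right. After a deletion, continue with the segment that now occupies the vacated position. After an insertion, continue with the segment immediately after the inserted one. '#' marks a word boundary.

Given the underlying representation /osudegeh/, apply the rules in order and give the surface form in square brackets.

[osuzheh]

Rule 1 Spirantization: [osudegeh] → [osuzeheh]
Rule 2 Geminate Reduction: no change — [osuzeheh]
Rule 3 Medial Vowel Deletion: [osuzeheh] → [osuzhh]
Rule 4 Word-Final Devoicing: no change — [osuzhh]
Rule 5 Vowel Epenthesis: [osuzhh] → [osuzheh]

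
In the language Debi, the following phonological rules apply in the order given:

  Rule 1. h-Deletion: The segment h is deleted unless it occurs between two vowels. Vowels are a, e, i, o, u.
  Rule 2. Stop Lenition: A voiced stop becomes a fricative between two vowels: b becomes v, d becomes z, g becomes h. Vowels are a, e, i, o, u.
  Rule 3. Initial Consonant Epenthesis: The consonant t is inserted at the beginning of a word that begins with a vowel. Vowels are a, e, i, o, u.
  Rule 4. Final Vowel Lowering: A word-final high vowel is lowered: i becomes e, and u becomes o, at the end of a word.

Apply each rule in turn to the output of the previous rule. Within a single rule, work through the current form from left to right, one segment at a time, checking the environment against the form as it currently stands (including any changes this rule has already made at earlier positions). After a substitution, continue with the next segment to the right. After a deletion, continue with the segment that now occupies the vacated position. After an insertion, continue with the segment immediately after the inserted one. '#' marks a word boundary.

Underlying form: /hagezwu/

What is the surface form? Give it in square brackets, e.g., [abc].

[tahezwo]

Rule 1 h-Deletion: [hagezwu] → [agezwu]
Rule 2 Stop Lenition: [agezwu] → [ahezwu]
Rule 3 Initial Consonant Epenthesis: [ahezwu] → [tahezwu]
Rule 4 Final Vowel Lowering: [tahezwu] → [tahezwo]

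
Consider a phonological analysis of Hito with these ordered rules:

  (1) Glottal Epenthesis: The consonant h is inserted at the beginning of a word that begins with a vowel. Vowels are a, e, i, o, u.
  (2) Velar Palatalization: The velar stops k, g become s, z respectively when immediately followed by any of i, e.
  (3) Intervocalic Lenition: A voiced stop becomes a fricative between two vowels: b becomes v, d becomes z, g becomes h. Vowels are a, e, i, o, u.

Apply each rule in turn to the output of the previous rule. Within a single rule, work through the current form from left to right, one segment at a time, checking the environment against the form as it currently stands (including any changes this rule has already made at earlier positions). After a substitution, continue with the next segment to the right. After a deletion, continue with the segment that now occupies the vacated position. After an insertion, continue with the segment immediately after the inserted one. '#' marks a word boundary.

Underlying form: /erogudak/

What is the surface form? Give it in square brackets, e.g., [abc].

[herohuzak]

(1) Glottal Epenthesis: [erogudak] → [herogudak]
(2) Velar Palatalization: no change — [herogudak]
(3) Intervocalic Lenition: [herogudak] → [herohuzak]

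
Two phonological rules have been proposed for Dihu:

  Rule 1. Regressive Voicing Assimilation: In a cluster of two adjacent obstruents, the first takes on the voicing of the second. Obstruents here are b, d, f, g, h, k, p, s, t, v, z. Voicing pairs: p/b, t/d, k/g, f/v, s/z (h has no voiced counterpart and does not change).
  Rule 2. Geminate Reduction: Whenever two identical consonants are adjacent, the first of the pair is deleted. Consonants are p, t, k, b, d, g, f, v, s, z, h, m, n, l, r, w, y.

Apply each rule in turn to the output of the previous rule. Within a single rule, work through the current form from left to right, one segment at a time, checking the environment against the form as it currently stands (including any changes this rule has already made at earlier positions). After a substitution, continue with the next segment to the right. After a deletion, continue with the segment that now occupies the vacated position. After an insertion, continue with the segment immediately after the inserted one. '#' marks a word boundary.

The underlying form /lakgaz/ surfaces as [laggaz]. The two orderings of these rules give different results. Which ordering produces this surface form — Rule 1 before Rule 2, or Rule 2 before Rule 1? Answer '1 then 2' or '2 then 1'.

Order 1 then 2:
  1 Regressive Voicing Assimilation: [lakgaz] → [laggaz]
  2 Geminate Reduction: [laggaz] → [lagaz]
  result: [lagaz]
Order 2 then 1:
  2 Geminate Reduction: no change — [lakgaz]
  1 Regressive Voicing Assimilation: [lakgaz] → [laggaz]
  result: [laggaz]

2 then 1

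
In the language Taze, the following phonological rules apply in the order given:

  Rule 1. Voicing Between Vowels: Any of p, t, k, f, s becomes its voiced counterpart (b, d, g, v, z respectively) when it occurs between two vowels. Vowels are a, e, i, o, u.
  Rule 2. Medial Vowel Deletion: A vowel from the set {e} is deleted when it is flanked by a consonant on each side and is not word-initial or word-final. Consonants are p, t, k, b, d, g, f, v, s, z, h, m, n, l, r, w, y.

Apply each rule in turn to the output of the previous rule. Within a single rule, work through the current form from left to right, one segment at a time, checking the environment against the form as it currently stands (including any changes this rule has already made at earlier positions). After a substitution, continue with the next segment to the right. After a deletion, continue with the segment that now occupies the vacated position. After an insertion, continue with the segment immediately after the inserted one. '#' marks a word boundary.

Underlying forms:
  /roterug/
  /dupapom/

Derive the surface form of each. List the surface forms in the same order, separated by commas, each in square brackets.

[rodrug], [dubabom]

/roterug/:
  Rule 1 Voicing Between Vowels: [roterug] → [roderug]
  Rule 2 Medial Vowel Deletion: [roderug] → [rodrug]
/dupapom/:
  Rule 1 Voicing Between Vowels: [dupapom] → [dubabom]
  Rule 2 Medial Vowel Deletion: no change — [dubabom]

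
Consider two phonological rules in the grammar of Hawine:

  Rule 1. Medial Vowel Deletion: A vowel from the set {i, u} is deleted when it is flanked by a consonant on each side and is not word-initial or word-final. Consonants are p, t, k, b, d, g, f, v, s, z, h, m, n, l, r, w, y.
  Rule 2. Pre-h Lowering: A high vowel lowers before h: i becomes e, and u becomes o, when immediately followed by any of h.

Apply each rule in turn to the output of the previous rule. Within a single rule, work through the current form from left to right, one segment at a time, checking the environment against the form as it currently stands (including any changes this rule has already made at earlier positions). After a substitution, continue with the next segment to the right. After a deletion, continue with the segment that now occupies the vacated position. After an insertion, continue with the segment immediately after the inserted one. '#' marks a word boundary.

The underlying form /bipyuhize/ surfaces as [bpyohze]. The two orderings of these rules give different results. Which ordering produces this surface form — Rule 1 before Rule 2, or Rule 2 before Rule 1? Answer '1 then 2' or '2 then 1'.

2 then 1

Order 1 then 2:
  1 Medial Vowel Deletion: [bipyuhize] → [bpyhze]
  2 Pre-h Lowering: no change — [bpyhze]
  result: [bpyhze]
Order 2 then 1:
  2 Pre-h Lowering: [bipyuhize] → [bipyohize]
  1 Medial Vowel Deletion: [bipyohize] → [bpyohze]
  result: [bpyohze]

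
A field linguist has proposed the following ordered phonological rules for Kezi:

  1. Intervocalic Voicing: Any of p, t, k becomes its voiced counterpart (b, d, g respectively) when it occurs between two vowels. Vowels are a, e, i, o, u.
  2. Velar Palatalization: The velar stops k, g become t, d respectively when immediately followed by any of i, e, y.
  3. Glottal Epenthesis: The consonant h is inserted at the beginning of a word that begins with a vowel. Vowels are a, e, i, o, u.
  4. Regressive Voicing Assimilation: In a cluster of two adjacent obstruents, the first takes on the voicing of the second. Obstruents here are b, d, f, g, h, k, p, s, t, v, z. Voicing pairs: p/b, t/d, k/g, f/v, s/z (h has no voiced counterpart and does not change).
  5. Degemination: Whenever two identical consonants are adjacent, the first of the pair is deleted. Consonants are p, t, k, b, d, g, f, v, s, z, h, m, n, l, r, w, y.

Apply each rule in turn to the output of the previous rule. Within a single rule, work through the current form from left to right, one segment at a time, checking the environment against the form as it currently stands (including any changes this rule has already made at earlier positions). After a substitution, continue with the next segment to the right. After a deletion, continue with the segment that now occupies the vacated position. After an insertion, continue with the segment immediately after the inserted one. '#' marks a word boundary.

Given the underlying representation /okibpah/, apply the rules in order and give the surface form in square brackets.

[hodipah]

1 Intervocalic Voicing: [okibpah] → [ogibpah]
2 Velar Palatalization: [ogibpah] → [odibpah]
3 Glottal Epenthesis: [odibpah] → [hodibpah]
4 Regressive Voicing Assimilation: [hodibpah] → [hodippah]
5 Degemination: [hodippah] → [hodipah]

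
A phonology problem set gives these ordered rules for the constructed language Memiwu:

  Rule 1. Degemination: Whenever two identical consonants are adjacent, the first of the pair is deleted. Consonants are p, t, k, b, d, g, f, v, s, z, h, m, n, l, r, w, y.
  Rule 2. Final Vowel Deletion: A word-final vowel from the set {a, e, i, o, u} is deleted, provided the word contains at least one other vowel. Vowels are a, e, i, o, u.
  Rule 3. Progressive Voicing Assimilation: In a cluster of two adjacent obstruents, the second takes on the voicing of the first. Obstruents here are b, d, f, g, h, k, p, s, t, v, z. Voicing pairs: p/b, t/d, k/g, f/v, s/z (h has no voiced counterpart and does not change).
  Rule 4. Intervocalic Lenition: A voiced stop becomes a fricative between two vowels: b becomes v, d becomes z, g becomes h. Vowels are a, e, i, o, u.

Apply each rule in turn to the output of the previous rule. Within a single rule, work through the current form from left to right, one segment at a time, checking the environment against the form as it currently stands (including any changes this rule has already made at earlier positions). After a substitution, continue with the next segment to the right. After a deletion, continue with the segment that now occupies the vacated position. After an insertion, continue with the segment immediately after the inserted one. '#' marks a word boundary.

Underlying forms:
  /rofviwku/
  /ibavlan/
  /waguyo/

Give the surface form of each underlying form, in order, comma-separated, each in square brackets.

[roffiwk], [ivavlan], [wahuy]

/rofviwku/:
  Rule 1 Degemination: no change — [rofviwku]
  Rule 2 Final Vowel Deletion: [rofviwku] → [rofviwk]
  Rule 3 Progressive Voicing Assimilation: [rofviwk] → [roffiwk]
  Rule 4 Intervocalic Lenition: no change — [roffiwk]
/ibavlan/:
  Rule 1 Degemination: no change — [ibavlan]
  Rule 2 Final Vowel Deletion: no change — [ibavlan]
  Rule 3 Progressive Voicing Assimilation: no change — [ibavlan]
  Rule 4 Intervocalic Lenition: [ibavlan] → [ivavlan]
/waguyo/:
  Rule 1 Degemination: no change — [waguyo]
  Rule 2 Final Vowel Deletion: [waguyo] → [waguy]
  Rule 3 Progressive Voicing Assimilation: no change — [waguy]
  Rule 4 Intervocalic Lenition: [waguy] → [wahuy]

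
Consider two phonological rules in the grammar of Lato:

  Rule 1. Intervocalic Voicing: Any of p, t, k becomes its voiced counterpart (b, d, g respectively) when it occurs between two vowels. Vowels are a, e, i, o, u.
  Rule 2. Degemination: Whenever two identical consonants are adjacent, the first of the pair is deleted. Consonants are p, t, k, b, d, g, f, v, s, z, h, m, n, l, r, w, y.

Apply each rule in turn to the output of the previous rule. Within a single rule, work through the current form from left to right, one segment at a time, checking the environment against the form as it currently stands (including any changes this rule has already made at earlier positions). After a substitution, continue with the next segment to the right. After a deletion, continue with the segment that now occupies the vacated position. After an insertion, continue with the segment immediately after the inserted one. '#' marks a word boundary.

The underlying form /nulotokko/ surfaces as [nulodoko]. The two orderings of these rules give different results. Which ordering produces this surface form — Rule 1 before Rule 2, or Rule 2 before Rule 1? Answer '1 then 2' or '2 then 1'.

Order 1 then 2:
  1 Intervocalic Voicing: [nulotokko] → [nulodokko]
  2 Degemination: [nulodokko] → [nulodoko]
  result: [nulodoko]
Order 2 then 1:
  2 Degemination: [nulotokko] → [nulotoko]
  1 Intervocalic Voicing: [nulotoko] → [nulodogo]
  result: [nulodogo]

1 then 2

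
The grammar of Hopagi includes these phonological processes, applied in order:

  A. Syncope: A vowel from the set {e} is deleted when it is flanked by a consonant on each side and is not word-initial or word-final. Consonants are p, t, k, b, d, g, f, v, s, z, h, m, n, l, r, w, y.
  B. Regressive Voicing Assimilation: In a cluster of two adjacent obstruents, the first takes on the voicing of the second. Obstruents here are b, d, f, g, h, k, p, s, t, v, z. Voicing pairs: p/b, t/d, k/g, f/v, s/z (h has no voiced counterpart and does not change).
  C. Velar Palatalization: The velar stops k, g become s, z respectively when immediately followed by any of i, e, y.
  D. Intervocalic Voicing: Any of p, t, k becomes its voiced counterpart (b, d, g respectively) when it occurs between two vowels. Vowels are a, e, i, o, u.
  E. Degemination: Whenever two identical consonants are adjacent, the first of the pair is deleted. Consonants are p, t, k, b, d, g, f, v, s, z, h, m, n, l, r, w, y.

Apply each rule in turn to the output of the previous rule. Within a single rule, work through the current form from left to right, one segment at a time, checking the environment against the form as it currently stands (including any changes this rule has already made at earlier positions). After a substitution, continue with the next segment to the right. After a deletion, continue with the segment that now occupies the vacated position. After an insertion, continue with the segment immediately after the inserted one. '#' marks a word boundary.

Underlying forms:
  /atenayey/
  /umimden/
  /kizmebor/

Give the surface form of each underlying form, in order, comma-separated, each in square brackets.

/atenayey/:
  A Syncope: [atenayey] → [atnayy]
  B Regressive Voicing Assimilation: no change — [atnayy]
  C Velar Palatalization: no change — [atnayy]
  D Intervocalic Voicing: no change — [atnayy]
  E Degemination: [atnayy] → [atnay]
/umimden/:
  A Syncope: [umimden] → [umimdn]
  B Regressive Voicing Assimilation: no change — [umimdn]
  C Velar Palatalization: no change — [umimdn]
  D Intervocalic Voicing: no change — [umimdn]
  E Degemination: no change — [umimdn]
/kizmebor/:
  A Syncope: [kizmebor] → [kizmbor]
  B Regressive Voicing Assimilation: no change — [kizmbor]
  C Velar Palatalization: [kizmbor] → [sizmbor]
  D Intervocalic Voicing: no change — [sizmbor]
  E Degemination: no change — [sizmbor]

[atnay], [umimdn], [sizmbor]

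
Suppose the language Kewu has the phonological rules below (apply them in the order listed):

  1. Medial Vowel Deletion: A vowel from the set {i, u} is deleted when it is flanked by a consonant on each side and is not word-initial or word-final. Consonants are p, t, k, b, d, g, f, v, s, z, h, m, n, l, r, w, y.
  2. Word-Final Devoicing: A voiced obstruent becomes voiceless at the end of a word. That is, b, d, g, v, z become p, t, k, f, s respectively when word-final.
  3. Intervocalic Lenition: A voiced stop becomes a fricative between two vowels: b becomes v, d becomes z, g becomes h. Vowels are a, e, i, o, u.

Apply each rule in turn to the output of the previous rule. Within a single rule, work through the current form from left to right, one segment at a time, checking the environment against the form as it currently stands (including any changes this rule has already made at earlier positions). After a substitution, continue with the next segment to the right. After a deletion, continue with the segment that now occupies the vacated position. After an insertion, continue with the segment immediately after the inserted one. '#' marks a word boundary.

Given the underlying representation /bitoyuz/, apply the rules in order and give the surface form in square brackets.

[btoys]

1 Medial Vowel Deletion: [bitoyuz] → [btoyz]
2 Word-Final Devoicing: [btoyz] → [btoys]
3 Intervocalic Lenition: no change — [btoys]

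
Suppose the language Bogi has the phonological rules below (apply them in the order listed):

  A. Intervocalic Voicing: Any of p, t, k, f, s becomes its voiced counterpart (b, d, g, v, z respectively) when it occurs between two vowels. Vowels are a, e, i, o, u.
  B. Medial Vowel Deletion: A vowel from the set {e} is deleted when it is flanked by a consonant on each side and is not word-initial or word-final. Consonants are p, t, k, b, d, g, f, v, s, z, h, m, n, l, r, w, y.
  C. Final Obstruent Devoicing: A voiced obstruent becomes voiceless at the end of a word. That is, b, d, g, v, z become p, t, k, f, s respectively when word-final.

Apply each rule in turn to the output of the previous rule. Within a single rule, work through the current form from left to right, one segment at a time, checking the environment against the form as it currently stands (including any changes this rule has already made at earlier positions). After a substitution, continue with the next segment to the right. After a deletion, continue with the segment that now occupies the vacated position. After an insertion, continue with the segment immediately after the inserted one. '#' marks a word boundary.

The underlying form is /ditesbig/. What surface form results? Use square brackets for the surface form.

[didsbik]

A Intervocalic Voicing: [ditesbig] → [didesbig]
B Medial Vowel Deletion: [didesbig] → [didsbig]
C Final Obstruent Devoicing: [didsbig] → [didsbik]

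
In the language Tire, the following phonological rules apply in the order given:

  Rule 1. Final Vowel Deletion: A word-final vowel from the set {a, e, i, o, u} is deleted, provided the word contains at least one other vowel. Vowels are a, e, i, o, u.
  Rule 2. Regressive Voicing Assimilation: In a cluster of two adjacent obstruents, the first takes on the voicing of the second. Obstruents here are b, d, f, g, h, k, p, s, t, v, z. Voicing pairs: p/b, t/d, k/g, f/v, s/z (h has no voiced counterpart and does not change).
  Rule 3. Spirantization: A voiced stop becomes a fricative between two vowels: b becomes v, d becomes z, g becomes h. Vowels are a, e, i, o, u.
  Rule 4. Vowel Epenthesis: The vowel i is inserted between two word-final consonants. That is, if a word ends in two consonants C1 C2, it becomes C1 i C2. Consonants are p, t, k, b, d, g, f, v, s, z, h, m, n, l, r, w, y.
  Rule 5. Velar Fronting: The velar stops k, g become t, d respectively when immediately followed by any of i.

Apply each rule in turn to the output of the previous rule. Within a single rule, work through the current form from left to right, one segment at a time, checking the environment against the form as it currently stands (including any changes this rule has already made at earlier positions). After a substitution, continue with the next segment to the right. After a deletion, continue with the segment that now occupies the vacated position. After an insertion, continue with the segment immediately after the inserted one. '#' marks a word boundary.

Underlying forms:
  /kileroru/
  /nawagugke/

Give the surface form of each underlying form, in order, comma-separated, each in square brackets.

/kileroru/:
  Rule 1 Final Vowel Deletion: [kileroru] → [kileror]
  Rule 2 Regressive Voicing Assimilation: no change — [kileror]
  Rule 3 Spirantization: no change — [kileror]
  Rule 4 Vowel Epenthesis: no change — [kileror]
  Rule 5 Velar Fronting: [kileror] → [tileror]
/nawagugke/:
  Rule 1 Final Vowel Deletion: [nawagugke] → [nawagugk]
  Rule 2 Regressive Voicing Assimilation: [nawagugk] → [nawagukk]
  Rule 3 Spirantization: [nawagukk] → [nawahukk]
  Rule 4 Vowel Epenthesis: [nawahukk] → [nawahukik]
  Rule 5 Velar Fronting: [nawahukik] → [nawahutik]

[tileror], [nawahutik]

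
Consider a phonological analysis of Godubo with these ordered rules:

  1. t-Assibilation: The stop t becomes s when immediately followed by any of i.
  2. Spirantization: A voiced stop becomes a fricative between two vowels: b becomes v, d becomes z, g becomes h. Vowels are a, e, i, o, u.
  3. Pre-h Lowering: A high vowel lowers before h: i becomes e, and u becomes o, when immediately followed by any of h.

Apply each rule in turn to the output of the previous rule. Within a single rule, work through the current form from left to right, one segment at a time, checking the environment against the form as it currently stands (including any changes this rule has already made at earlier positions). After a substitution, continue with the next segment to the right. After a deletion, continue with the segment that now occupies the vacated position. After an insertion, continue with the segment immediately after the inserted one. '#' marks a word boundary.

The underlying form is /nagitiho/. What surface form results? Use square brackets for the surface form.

1 t-Assibilation: [nagitiho] → [nagisiho]
2 Spirantization: [nagisiho] → [nahisiho]
3 Pre-h Lowering: [nahisiho] → [nahiseho]

[nahiseho]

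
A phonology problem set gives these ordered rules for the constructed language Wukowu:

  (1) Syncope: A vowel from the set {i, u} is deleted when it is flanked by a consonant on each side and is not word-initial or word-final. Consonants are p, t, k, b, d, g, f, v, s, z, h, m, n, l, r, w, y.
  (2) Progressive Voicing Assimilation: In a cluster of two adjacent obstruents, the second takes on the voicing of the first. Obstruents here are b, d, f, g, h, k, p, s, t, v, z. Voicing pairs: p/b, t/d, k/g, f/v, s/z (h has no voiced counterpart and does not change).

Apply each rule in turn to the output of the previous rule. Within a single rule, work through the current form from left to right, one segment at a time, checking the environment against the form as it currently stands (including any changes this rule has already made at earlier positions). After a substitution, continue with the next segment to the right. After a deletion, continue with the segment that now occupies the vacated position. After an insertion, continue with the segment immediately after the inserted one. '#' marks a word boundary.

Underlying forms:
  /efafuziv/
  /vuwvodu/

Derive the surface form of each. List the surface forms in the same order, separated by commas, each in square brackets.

[efafsf], [vwvodu]

/efafuziv/:
  (1) Syncope: [efafuziv] → [efafzv]
  (2) Progressive Voicing Assimilation: [efafzv] → [efafsf]
/vuwvodu/:
  (1) Syncope: [vuwvodu] → [vwvodu]
  (2) Progressive Voicing Assimilation: no change — [vwvodu]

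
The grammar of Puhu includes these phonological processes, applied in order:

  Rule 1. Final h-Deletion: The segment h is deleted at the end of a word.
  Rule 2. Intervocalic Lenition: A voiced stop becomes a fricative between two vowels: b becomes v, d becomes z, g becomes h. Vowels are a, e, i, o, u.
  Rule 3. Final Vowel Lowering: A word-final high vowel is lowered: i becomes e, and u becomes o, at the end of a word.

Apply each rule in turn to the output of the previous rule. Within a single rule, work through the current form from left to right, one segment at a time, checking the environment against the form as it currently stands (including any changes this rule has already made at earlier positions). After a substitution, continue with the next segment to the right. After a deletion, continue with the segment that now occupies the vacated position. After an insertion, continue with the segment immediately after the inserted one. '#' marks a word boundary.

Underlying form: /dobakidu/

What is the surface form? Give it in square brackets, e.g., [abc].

[dovakizo]

Rule 1 Final h-Deletion: no change — [dobakidu]
Rule 2 Intervocalic Lenition: [dobakidu] → [dovakizu]
Rule 3 Final Vowel Lowering: [dovakizu] → [dovakizo]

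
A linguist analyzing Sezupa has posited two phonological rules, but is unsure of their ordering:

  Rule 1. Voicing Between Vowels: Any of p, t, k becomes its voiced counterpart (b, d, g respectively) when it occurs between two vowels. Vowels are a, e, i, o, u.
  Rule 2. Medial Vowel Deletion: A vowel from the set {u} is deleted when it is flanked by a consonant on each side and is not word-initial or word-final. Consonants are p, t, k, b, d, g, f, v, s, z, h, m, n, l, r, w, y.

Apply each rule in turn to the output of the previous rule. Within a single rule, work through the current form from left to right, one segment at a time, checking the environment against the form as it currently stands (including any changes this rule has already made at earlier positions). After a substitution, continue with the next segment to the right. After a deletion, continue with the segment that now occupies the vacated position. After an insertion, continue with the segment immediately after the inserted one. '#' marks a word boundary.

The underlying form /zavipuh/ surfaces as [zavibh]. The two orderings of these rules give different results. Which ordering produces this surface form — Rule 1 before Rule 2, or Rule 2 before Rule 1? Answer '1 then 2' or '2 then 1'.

1 then 2

Order 1 then 2:
  1 Voicing Between Vowels: [zavipuh] → [zavibuh]
  2 Medial Vowel Deletion: [zavibuh] → [zavibh]
  result: [zavibh]
Order 2 then 1:
  2 Medial Vowel Deletion: [zavipuh] → [zaviph]
  1 Voicing Between Vowels: no change — [zaviph]
  result: [zaviph]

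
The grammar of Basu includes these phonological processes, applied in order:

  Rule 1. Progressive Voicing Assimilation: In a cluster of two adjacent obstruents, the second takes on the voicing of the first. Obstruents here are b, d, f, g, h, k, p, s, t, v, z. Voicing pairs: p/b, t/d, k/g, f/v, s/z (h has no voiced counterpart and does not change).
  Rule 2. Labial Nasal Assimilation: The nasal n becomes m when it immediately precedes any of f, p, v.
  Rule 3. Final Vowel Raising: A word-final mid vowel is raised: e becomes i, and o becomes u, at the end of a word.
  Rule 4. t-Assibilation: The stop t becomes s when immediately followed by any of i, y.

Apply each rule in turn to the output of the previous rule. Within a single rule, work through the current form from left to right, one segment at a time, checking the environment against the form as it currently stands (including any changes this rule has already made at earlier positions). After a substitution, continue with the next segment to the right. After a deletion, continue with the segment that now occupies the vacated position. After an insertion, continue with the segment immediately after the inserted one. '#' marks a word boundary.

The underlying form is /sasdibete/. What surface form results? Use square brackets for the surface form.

Rule 1 Progressive Voicing Assimilation: [sasdibete] → [sastibete]
Rule 2 Labial Nasal Assimilation: no change — [sastibete]
Rule 3 Final Vowel Raising: [sastibete] → [sastibeti]
Rule 4 t-Assibilation: [sastibeti] → [sassibesi]

[sassibesi]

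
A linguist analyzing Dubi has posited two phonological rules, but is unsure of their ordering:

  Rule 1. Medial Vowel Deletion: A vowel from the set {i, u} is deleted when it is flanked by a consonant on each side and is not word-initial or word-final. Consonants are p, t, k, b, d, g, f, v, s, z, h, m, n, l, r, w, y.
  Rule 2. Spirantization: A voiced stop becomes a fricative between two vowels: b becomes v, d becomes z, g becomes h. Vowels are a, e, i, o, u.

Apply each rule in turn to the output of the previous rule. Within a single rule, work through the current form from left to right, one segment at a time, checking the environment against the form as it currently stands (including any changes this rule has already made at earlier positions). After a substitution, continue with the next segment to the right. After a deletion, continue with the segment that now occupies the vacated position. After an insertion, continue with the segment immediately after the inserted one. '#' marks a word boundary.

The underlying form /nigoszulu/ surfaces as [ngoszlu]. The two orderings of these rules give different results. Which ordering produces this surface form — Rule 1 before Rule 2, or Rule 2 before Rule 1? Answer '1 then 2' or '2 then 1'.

1 then 2

Order 1 then 2:
  1 Medial Vowel Deletion: [nigoszulu] → [ngoszlu]
  2 Spirantization: no change — [ngoszlu]
  result: [ngoszlu]
Order 2 then 1:
  2 Spirantization: [nigoszulu] → [nihoszulu]
  1 Medial Vowel Deletion: [nihoszulu] → [nhoszlu]
  result: [nhoszlu]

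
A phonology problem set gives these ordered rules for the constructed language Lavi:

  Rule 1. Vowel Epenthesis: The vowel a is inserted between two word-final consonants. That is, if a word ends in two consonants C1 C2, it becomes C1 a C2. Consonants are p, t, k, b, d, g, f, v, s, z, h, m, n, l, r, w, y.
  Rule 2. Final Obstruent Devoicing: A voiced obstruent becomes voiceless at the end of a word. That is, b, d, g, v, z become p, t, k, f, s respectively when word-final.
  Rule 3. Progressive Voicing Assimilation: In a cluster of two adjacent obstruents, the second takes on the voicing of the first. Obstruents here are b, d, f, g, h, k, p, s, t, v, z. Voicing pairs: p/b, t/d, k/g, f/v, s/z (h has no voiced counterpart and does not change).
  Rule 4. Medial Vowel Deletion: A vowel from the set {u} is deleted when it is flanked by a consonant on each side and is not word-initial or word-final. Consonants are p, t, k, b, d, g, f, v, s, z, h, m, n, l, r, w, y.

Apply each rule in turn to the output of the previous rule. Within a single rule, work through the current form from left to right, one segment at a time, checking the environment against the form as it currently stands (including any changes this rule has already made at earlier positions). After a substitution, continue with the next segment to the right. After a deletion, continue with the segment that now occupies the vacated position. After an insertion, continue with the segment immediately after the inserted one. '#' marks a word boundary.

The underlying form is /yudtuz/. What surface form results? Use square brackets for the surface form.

Rule 1 Vowel Epenthesis: no change — [yudtuz]
Rule 2 Final Obstruent Devoicing: [yudtuz] → [yudtus]
Rule 3 Progressive Voicing Assimilation: [yudtus] → [yuddus]
Rule 4 Medial Vowel Deletion: [yuddus] → [ydds]

[ydds]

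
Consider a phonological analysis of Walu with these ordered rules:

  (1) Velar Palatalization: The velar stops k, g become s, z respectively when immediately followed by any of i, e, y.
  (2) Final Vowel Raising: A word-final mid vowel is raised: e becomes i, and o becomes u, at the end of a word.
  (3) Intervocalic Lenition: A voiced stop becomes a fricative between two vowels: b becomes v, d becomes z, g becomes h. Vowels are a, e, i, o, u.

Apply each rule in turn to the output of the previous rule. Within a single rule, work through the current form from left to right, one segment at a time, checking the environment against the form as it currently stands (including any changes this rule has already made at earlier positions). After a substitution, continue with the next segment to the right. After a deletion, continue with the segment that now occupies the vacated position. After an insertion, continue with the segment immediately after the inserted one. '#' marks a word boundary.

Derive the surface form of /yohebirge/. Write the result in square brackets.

(1) Velar Palatalization: [yohebirge] → [yohebirze]
(2) Final Vowel Raising: [yohebirze] → [yohebirzi]
(3) Intervocalic Lenition: [yohebirzi] → [yohevirzi]

[yohevirzi]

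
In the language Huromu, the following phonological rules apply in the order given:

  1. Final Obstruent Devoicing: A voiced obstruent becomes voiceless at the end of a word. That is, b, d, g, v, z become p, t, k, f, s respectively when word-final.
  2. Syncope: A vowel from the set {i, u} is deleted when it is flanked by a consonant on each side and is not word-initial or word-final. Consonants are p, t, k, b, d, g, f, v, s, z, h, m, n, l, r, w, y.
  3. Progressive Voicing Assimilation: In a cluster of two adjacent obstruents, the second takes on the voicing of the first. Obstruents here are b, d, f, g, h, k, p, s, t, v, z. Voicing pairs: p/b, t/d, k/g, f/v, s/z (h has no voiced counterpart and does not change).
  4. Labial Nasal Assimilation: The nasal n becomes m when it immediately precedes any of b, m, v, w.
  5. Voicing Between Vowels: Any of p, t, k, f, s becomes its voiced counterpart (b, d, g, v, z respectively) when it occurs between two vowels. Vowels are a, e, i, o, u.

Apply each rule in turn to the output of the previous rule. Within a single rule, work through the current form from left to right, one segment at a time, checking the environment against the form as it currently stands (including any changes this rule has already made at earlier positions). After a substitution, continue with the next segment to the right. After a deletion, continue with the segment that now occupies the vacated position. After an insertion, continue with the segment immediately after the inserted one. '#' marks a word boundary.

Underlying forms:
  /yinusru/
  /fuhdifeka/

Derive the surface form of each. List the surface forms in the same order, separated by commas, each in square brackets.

[ynsru], [fhtfega]

/yinusru/:
  1 Final Obstruent Devoicing: no change — [yinusru]
  2 Syncope: [yinusru] → [ynsru]
  3 Progressive Voicing Assimilation: no change — [ynsru]
  4 Labial Nasal Assimilation: no change — [ynsru]
  5 Voicing Between Vowels: no change — [ynsru]
/fuhdifeka/:
  1 Final Obstruent Devoicing: no change — [fuhdifeka]
  2 Syncope: [fuhdifeka] → [fhdfeka]
  3 Progressive Voicing Assimilation: [fhdfeka] → [fhtfeka]
  4 Labial Nasal Assimilation: no change — [fhtfeka]
  5 Voicing Between Vowels: [fhtfeka] → [fhtfega]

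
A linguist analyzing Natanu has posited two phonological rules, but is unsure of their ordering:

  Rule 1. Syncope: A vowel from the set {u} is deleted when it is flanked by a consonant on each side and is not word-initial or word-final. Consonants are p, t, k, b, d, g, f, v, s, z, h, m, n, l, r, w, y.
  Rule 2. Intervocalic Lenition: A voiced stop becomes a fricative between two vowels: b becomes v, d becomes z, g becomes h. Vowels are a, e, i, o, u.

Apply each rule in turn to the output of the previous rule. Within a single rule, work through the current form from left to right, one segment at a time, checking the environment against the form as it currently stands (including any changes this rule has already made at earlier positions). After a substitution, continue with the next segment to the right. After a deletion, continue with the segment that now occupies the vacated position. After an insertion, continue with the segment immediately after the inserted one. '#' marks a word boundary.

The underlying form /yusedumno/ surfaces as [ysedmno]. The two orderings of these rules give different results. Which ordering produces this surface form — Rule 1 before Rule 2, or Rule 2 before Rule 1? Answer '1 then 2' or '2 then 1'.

Order 1 then 2:
  1 Syncope: [yusedumno] → [ysedmno]
  2 Intervocalic Lenition: no change — [ysedmno]
  result: [ysedmno]
Order 2 then 1:
  2 Intervocalic Lenition: [yusedumno] → [yusezumno]
  1 Syncope: [yusezumno] → [ysezmno]
  result: [ysezmno]

1 then 2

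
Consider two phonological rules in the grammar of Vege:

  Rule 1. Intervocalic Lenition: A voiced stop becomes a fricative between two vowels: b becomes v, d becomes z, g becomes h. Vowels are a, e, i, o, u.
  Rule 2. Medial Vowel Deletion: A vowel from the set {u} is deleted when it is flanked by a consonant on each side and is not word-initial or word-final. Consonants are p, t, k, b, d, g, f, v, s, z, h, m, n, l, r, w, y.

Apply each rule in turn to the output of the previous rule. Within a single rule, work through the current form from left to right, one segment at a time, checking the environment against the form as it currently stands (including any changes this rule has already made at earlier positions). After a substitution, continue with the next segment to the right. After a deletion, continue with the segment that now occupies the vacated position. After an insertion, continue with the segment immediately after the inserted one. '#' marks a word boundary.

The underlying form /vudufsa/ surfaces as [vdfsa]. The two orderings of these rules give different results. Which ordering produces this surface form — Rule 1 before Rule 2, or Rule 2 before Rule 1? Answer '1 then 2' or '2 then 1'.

2 then 1

Order 1 then 2:
  1 Intervocalic Lenition: [vudufsa] → [vuzufsa]
  2 Medial Vowel Deletion: [vuzufsa] → [vzfsa]
  result: [vzfsa]
Order 2 then 1:
  2 Medial Vowel Deletion: [vudufsa] → [vdfsa]
  1 Intervocalic Lenition: no change — [vdfsa]
  result: [vdfsa]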